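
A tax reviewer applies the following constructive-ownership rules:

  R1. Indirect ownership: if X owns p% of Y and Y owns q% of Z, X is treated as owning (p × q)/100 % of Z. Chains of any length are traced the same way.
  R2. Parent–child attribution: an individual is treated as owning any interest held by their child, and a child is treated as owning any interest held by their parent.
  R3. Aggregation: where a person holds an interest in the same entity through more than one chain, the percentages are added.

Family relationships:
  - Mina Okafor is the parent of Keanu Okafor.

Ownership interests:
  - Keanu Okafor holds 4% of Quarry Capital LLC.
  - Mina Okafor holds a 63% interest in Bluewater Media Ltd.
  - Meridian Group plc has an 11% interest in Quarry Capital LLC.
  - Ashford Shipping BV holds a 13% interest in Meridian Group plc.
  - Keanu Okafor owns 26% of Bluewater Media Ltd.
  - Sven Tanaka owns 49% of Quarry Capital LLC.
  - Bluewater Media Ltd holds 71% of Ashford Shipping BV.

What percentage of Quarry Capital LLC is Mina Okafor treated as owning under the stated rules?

4.903617%

By parent–child attribution (R2), Mina Okafor is treated as also owning Keanu Okafor's interest in Bluewater Media Ltd, giving 63% + 26% = 89%.
By parent–child attribution (R2), Mina Okafor is treated as owning Keanu Okafor's 4% interest in Quarry Capital LLC.
Chain via Bluewater Media Ltd → Ashford Shipping BV → Meridian Group plc (R1): 89% × 71% × 13% × 11% = 0.903617% of Quarry Capital LLC.
Direct interest in Quarry Capital LLC: 4%.
Aggregating (R3): 0.903617% + 4% = 4.903617%.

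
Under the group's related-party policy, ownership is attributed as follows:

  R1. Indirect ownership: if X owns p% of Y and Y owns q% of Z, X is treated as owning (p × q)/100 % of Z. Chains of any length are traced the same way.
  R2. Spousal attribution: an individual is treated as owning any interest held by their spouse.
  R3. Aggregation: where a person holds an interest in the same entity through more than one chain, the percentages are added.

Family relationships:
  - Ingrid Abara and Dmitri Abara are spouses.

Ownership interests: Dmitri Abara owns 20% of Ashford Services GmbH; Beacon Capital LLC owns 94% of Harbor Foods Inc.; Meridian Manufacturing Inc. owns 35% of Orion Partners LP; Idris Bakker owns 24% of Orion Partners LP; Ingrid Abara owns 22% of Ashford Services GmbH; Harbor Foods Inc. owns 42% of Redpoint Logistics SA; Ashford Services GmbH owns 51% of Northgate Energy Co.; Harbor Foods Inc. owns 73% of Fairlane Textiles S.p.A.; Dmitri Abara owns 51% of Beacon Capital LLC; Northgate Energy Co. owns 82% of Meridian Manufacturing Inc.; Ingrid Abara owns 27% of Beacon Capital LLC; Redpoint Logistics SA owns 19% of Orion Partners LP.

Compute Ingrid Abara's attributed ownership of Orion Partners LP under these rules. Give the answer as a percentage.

11.998476%

By spousal attribution (R2), Ingrid Abara is treated as also owning Dmitri Abara's interest in Beacon Capital LLC, giving 27% + 51% = 78%.
By spousal attribution (R2), Ingrid Abara is treated as also owning Dmitri Abara's interest in Ashford Services GmbH, giving 22% + 20% = 42%.
Chain via Beacon Capital LLC → Harbor Foods Inc. → Redpoint Logistics SA (R1): 78% × 94% × 42% × 19% = 5.850936% of Orion Partners LP.
Chain via Ashford Services GmbH → Northgate Energy Co. → Meridian Manufacturing Inc. (R1): 42% × 51% × 82% × 35% = 6.14754% of Orion Partners LP.
Aggregating (R3): 5.850936% + 6.14754% = 11.998476%.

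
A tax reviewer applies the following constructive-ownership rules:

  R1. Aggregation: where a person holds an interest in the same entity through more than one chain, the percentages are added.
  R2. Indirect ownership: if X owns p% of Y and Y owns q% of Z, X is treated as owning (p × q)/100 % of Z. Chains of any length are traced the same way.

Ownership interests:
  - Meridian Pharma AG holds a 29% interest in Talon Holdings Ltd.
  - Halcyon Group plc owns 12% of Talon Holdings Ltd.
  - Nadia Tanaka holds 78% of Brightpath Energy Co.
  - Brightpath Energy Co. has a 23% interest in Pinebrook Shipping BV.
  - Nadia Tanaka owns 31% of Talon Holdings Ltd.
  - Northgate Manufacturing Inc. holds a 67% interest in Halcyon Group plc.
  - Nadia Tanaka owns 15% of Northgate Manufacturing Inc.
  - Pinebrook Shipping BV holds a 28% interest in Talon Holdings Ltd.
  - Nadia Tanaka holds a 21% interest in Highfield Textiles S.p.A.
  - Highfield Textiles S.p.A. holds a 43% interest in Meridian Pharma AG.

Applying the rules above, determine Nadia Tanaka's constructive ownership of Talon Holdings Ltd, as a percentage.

39.8479%

Chain via Highfield Textiles S.p.A. → Meridian Pharma AG (R2): 21% × 43% × 29% = 2.6187% of Talon Holdings Ltd.
Chain via Brightpath Energy Co. → Pinebrook Shipping BV (R2): 78% × 23% × 28% = 5.0232% of Talon Holdings Ltd.
Chain via Northgate Manufacturing Inc. → Halcyon Group plc (R2): 15% × 67% × 12% = 1.206% of Talon Holdings Ltd.
Direct interest in Talon Holdings Ltd: 31%.
Aggregating (R1): 2.6187% + 5.0232% + 1.206% + 31% = 39.8479%.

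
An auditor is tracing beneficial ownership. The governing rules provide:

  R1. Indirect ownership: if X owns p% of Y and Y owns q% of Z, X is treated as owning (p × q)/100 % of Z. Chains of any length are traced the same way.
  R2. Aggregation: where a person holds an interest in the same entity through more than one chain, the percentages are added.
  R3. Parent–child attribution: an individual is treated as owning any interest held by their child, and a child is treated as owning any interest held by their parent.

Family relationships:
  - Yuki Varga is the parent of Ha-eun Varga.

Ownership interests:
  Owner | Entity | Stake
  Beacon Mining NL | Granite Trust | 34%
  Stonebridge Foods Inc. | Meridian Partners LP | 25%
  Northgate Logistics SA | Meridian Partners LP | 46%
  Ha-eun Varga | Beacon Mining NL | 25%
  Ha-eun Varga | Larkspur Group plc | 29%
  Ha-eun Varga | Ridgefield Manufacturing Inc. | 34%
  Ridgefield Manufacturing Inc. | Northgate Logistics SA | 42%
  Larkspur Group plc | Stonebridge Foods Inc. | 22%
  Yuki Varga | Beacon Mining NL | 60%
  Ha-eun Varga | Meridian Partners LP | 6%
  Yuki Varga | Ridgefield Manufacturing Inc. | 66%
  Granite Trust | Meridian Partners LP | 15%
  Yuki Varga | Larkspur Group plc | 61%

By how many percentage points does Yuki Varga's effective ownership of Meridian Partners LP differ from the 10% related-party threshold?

By parent–child attribution (R3), Yuki Varga is treated as also owning Ha-eun Varga's interest in Ridgefield Manufacturing Inc, giving 66% + 34% = 100%.
By parent–child attribution (R3), Yuki Varga is treated as also owning Ha-eun Varga's interest in Beacon Mining NL, giving 60% + 25% = 85%.
By parent–child attribution (R3), Yuki Varga is treated as also owning Ha-eun Varga's interest in Larkspur Group plc, giving 61% + 29% = 90%.
By parent–child attribution (R3), Yuki Varga is treated as owning Ha-eun Varga's 6% interest in Meridian Partners LP.
Chain via Ridgefield Manufacturing Inc. → Northgate Logistics SA (R1): 100% × 42% × 46% = 19.32% of Meridian Partners LP.
Chain via Beacon Mining NL → Granite Trust (R1): 85% × 34% × 15% = 4.335% of Meridian Partners LP.
Chain via Larkspur Group plc → Stonebridge Foods Inc. (R1): 90% × 22% × 25% = 4.95% of Meridian Partners LP.
Direct interest in Meridian Partners LP: 6%.
Aggregating (R2): 19.32% + 4.335% + 4.95% + 6% = 34.605%.
34.605% exceeds the 10% threshold by 24.605 percentage points.

24.605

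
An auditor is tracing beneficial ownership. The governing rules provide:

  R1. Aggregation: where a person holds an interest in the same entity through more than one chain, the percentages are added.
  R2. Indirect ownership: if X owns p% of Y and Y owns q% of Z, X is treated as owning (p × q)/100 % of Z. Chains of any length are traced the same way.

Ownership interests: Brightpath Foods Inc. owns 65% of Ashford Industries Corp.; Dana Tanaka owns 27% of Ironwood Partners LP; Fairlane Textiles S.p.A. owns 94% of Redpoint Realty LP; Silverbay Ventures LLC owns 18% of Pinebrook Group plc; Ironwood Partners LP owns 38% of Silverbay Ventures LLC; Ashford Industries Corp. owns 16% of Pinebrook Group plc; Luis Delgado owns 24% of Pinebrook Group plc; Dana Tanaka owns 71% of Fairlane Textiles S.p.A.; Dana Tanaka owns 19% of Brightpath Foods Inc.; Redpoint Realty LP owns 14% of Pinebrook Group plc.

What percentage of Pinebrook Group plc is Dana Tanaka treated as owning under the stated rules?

Chain via Ironwood Partners LP → Silverbay Ventures LLC (R2): 27% × 38% × 18% = 1.8468% of Pinebrook Group plc.
Chain via Brightpath Foods Inc. → Ashford Industries Corp. (R2): 19% × 65% × 16% = 1.976% of Pinebrook Group plc.
Chain via Fairlane Textiles S.p.A. → Redpoint Realty LP (R2): 71% × 94% × 14% = 9.3436% of Pinebrook Group plc.
Aggregating (R1): 1.8468% + 1.976% + 9.3436% = 13.1664%.

13.1664%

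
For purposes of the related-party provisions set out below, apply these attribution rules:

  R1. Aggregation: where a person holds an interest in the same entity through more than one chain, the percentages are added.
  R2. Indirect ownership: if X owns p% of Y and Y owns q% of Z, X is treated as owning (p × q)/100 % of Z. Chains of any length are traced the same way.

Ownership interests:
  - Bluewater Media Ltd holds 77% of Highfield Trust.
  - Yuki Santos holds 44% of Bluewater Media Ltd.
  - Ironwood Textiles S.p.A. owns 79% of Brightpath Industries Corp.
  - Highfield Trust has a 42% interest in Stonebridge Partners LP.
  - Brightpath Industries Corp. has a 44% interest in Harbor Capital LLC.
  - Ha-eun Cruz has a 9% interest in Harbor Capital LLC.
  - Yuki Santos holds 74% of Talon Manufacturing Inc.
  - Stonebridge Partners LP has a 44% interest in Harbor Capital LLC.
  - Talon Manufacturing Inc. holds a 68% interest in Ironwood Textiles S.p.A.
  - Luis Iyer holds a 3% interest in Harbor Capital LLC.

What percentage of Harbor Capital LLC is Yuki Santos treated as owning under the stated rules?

23.752256%

Chain via Talon Manufacturing Inc. → Ironwood Textiles S.p.A. → Brightpath Industries Corp. (R2): 74% × 68% × 79% × 44% = 17.491232% of Harbor Capital LLC.
Chain via Bluewater Media Ltd → Highfield Trust → Stonebridge Partners LP (R2): 44% × 77% × 42% × 44% = 6.261024% of Harbor Capital LLC.
Aggregating (R1): 17.491232% + 6.261024% = 23.752256%.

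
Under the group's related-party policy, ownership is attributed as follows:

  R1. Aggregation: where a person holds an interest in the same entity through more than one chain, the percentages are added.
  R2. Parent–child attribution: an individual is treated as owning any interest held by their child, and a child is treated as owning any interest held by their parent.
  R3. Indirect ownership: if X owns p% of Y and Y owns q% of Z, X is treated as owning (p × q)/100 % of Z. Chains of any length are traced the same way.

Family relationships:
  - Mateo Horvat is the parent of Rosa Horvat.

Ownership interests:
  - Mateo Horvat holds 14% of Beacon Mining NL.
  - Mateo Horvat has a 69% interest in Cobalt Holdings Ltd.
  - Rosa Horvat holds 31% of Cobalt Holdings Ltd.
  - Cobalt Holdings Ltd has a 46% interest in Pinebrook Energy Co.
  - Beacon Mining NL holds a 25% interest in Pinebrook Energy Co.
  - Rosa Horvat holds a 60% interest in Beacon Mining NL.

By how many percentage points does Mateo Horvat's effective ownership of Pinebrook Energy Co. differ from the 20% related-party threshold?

44.5

By parent–child attribution (R2), Mateo Horvat is treated as also owning Rosa Horvat's interest in Cobalt Holdings Ltd, giving 69% + 31% = 100%.
By parent–child attribution (R2), Mateo Horvat is treated as also owning Rosa Horvat's interest in Beacon Mining NL, giving 14% + 60% = 74%.
Chain via Cobalt Holdings Ltd (R3): 100% × 46% = 46% of Pinebrook Energy Co.
Chain via Beacon Mining NL (R3): 74% × 25% = 18.5% of Pinebrook Energy Co.
Aggregating (R1): 46% + 18.5% = 64.5%.
64.5% exceeds the 20% threshold by 44.5 percentage points.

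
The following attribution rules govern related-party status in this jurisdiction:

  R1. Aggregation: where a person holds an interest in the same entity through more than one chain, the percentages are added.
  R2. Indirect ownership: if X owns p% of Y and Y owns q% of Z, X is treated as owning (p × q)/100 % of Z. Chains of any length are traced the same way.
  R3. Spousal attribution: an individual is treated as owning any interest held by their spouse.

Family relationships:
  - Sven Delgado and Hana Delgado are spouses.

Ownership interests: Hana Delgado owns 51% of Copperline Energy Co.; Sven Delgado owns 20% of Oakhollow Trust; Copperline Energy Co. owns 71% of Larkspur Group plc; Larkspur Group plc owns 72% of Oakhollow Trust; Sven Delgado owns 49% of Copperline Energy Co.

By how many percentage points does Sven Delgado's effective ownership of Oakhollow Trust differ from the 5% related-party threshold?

66.12

By spousal attribution (R3), Sven Delgado is treated as also owning Hana Delgado's interest in Copperline Energy Co, giving 49% + 51% = 100%.
Chain via Copperline Energy Co. → Larkspur Group plc (R2): 100% × 71% × 72% = 51.12% of Oakhollow Trust.
Direct interest in Oakhollow Trust: 20%.
Aggregating (R1): 51.12% + 20% = 71.12%.
71.12% exceeds the 5% threshold by 66.12 percentage points.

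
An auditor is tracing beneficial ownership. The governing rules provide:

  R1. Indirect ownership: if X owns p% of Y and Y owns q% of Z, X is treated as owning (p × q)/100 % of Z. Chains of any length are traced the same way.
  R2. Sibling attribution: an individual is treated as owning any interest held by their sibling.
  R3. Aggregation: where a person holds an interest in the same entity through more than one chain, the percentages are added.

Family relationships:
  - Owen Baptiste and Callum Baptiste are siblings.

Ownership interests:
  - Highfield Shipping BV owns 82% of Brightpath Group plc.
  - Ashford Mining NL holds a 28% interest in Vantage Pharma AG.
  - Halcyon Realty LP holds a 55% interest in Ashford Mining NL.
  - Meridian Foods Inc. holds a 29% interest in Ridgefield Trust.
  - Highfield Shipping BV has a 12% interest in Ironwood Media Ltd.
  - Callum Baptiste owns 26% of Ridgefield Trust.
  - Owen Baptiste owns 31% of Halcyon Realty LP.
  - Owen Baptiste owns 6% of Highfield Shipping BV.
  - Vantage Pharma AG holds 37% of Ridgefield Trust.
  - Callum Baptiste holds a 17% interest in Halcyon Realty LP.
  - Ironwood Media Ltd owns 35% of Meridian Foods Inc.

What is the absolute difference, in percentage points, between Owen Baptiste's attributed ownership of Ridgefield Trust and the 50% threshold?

21.19188

By sibling attribution (R2), Owen Baptiste is treated as also owning Callum Baptiste's interest in Halcyon Realty LP, giving 31% + 17% = 48%.
By sibling attribution (R2), Owen Baptiste is treated as owning Callum Baptiste's 26% interest in Ridgefield Trust.
Chain via Halcyon Realty LP → Ashford Mining NL → Vantage Pharma AG (R1): 48% × 55% × 28% × 37% = 2.73504% of Ridgefield Trust.
Chain via Highfield Shipping BV → Ironwood Media Ltd → Meridian Foods Inc. (R1): 6% × 12% × 35% × 29% = 0.07308% of Ridgefield Trust.
Direct interest in Ridgefield Trust: 26%.
Aggregating (R3): 2.73504% + 0.07308% + 26% = 28.80812%.
28.80812% falls short of the 50% threshold by 21.19188 percentage points.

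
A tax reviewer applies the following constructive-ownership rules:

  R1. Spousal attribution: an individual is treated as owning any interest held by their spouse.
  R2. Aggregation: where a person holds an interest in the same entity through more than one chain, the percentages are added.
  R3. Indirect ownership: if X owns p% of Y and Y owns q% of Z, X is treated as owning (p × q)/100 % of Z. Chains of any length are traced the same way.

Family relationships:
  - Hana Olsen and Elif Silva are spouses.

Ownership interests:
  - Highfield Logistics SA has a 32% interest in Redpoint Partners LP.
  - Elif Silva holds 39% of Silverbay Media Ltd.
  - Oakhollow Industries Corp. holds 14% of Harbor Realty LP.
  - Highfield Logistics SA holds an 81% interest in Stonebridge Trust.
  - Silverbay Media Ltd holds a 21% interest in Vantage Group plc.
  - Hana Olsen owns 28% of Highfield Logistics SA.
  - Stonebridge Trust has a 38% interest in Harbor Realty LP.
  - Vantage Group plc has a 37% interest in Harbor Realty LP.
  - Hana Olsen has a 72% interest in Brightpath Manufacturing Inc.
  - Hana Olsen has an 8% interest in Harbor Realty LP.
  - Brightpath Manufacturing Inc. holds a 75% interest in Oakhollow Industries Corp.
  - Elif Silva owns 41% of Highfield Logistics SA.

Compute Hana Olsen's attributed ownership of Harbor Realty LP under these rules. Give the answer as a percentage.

By spousal attribution (R1), Hana Olsen is treated as also owning Elif Silva's interest in Highfield Logistics SA, giving 28% + 41% = 69%.
By spousal attribution (R1), Hana Olsen is treated as owning Elif Silva's 39% interest in Silverbay Media Ltd.
Chain via Highfield Logistics SA → Stonebridge Trust (R3): 69% × 81% × 38% = 21.2382% of Harbor Realty LP.
Chain via Brightpath Manufacturing Inc. → Oakhollow Industries Corp. (R3): 72% × 75% × 14% = 7.56% of Harbor Realty LP.
Direct interest in Harbor Realty LP: 8%.
Chain via Silverbay Media Ltd → Vantage Group plc (R3): 39% × 21% × 37% = 3.0303% of Harbor Realty LP.
Aggregating (R2): 21.2382% + 7.56% + 8% + 3.0303% = 39.8285%.

39.8285%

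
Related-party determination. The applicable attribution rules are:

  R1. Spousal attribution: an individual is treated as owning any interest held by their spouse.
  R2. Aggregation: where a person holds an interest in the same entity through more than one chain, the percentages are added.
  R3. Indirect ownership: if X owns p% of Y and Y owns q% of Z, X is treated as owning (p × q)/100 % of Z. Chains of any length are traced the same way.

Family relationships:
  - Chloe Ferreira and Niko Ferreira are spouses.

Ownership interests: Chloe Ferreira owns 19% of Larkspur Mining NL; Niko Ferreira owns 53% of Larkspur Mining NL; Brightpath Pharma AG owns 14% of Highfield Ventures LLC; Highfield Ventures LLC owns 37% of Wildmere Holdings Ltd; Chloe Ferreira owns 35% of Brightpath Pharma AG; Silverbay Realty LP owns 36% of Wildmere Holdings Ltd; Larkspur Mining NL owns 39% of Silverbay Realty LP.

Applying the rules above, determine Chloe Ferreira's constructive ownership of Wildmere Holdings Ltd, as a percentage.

By spousal attribution (R1), Chloe Ferreira is treated as also owning Niko Ferreira's interest in Larkspur Mining NL, giving 19% + 53% = 72%.
Chain via Larkspur Mining NL → Silverbay Realty LP (R3): 72% × 39% × 36% = 10.1088% of Wildmere Holdings Ltd.
Chain via Brightpath Pharma AG → Highfield Ventures LLC (R3): 35% × 14% × 37% = 1.813% of Wildmere Holdings Ltd.
Aggregating (R2): 10.1088% + 1.813% = 11.9218%.

11.9218%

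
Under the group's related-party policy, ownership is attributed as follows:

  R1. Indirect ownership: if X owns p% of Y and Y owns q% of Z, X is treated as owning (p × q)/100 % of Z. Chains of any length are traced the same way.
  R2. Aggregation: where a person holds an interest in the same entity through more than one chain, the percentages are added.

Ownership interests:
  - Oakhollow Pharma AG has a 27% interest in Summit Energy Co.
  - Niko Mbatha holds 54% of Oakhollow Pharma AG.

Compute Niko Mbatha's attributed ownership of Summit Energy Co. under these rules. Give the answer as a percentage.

14.58%

Chain via Oakhollow Pharma AG (R1): 54% × 27% = 14.58% of Summit Energy Co.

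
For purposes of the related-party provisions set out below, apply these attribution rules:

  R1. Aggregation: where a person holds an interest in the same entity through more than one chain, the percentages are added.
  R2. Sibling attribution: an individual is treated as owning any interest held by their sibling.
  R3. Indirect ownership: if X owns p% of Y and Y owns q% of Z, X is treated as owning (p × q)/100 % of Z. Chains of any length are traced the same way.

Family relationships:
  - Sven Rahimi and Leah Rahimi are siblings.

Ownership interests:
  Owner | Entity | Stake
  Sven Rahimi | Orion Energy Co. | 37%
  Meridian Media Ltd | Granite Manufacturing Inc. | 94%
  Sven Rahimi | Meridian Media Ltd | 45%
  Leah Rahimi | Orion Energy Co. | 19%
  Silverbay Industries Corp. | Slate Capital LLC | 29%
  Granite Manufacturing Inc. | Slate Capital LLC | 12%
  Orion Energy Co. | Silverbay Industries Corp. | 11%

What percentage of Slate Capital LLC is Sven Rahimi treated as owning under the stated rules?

6.8624%

By sibling attribution (R2), Sven Rahimi is treated as also owning Leah Rahimi's interest in Orion Energy Co, giving 37% + 19% = 56%.
Chain via Meridian Media Ltd → Granite Manufacturing Inc. (R3): 45% × 94% × 12% = 5.076% of Slate Capital LLC.
Chain via Orion Energy Co. → Silverbay Industries Corp. (R3): 56% × 11% × 29% = 1.7864% of Slate Capital LLC.
Aggregating (R1): 5.076% + 1.7864% = 6.8624%.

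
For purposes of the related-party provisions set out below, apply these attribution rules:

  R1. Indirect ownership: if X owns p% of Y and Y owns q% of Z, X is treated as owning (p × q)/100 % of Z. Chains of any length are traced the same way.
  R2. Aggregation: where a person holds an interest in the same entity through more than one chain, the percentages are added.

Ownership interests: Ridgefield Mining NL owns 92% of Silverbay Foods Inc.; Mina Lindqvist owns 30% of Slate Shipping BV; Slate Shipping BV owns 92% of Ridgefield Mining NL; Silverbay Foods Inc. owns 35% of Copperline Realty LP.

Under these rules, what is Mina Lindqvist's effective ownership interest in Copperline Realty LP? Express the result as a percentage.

8.8872%

Chain via Slate Shipping BV → Ridgefield Mining NL → Silverbay Foods Inc. (R1): 30% × 92% × 92% × 35% = 8.8872% of Copperline Realty LP.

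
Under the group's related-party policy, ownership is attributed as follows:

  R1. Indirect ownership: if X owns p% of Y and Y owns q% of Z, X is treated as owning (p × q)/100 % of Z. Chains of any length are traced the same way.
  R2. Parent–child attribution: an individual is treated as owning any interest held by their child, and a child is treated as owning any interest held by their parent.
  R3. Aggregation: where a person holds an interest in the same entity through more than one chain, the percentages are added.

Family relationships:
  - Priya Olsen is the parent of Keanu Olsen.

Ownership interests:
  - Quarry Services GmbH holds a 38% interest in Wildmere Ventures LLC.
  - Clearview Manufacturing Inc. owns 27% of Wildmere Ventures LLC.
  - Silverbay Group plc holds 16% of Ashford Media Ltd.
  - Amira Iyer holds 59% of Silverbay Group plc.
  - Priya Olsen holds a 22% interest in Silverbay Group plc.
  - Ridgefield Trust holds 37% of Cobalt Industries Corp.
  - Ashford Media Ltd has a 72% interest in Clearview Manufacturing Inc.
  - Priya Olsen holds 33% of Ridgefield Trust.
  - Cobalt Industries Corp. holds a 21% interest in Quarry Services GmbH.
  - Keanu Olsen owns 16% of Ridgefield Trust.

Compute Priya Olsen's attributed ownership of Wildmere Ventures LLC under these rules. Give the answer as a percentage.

By parent–child attribution (R2), Priya Olsen is treated as also owning Keanu Olsen's interest in Ridgefield Trust, giving 33% + 16% = 49%.
Chain via Ridgefield Trust → Cobalt Industries Corp. → Quarry Services GmbH (R1): 49% × 37% × 21% × 38% = 1.446774% of Wildmere Ventures LLC.
Chain via Silverbay Group plc → Ashford Media Ltd → Clearview Manufacturing Inc. (R1): 22% × 16% × 72% × 27% = 0.684288% of Wildmere Ventures LLC.
Aggregating (R3): 1.446774% + 0.684288% = 2.131062%.

2.131062%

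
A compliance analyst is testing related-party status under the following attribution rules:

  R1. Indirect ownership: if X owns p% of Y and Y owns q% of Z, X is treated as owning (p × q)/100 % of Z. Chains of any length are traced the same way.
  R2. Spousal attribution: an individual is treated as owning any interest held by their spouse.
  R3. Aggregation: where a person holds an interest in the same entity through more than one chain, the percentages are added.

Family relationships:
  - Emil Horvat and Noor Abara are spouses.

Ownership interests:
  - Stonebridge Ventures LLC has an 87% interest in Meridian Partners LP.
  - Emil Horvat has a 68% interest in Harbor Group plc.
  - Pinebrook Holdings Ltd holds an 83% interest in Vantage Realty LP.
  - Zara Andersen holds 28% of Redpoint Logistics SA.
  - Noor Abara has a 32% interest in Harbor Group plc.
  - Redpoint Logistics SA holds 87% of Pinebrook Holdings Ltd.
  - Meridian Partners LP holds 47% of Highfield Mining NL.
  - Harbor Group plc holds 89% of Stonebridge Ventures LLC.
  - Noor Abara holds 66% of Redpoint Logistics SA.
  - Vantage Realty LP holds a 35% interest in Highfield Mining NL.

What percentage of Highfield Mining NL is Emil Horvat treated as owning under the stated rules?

53.07261%

By spousal attribution (R2), Emil Horvat is treated as also owning Noor Abara's interest in Harbor Group plc, giving 68% + 32% = 100%.
By spousal attribution (R2), Emil Horvat is treated as owning Noor Abara's 66% interest in Redpoint Logistics SA.
Chain via Harbor Group plc → Stonebridge Ventures LLC → Meridian Partners LP (R1): 100% × 89% × 87% × 47% = 36.3921% of Highfield Mining NL.
Chain via Redpoint Logistics SA → Pinebrook Holdings Ltd → Vantage Realty LP (R1): 66% × 87% × 83% × 35% = 16.68051% of Highfield Mining NL.
Aggregating (R3): 36.3921% + 16.68051% = 53.07261%.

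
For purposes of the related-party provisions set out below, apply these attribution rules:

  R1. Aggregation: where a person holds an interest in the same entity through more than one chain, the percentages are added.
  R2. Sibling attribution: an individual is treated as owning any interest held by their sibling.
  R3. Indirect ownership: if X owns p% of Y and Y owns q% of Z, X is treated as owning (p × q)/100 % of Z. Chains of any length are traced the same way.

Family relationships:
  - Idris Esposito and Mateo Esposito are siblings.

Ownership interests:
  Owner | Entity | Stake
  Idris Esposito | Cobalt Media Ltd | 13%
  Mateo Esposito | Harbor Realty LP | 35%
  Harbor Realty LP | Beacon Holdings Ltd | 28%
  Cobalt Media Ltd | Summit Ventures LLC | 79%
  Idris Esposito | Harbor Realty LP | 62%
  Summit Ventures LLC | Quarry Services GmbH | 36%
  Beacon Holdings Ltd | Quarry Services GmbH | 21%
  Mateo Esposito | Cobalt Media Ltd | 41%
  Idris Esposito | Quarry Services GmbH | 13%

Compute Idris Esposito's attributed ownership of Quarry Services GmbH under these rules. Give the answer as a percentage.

By sibling attribution (R2), Idris Esposito is treated as also owning Mateo Esposito's interest in Harbor Realty LP, giving 62% + 35% = 97%.
By sibling attribution (R2), Idris Esposito is treated as also owning Mateo Esposito's interest in Cobalt Media Ltd, giving 13% + 41% = 54%.
Chain via Harbor Realty LP → Beacon Holdings Ltd (R3): 97% × 28% × 21% = 5.7036% of Quarry Services GmbH.
Chain via Cobalt Media Ltd → Summit Ventures LLC (R3): 54% × 79% × 36% = 15.3576% of Quarry Services GmbH.
Direct interest in Quarry Services GmbH: 13%.
Aggregating (R1): 5.7036% + 15.3576% + 13% = 34.0612%.

34.0612%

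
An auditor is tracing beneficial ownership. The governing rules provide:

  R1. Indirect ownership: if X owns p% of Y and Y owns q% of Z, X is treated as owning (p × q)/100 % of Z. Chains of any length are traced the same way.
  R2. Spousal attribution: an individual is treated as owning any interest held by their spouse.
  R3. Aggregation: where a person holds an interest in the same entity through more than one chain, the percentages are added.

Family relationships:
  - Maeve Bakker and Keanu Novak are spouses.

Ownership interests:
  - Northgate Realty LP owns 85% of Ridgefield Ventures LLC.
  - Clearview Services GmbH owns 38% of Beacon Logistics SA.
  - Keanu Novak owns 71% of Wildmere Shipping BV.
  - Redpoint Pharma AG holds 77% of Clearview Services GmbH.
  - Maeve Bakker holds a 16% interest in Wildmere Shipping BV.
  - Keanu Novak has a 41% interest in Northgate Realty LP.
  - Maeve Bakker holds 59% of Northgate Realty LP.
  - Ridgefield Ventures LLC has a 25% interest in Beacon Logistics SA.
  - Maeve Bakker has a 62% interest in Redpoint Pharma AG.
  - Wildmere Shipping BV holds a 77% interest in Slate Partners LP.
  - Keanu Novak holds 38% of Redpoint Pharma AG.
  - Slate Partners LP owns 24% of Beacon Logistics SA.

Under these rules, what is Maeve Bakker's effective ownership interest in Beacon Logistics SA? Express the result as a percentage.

66.5876%

By spousal attribution (R2), Maeve Bakker is treated as also owning Keanu Novak's interest in Wildmere Shipping BV, giving 16% + 71% = 87%.
By spousal attribution (R2), Maeve Bakker is treated as also owning Keanu Novak's interest in Redpoint Pharma AG, giving 62% + 38% = 100%.
By spousal attribution (R2), Maeve Bakker is treated as also owning Keanu Novak's interest in Northgate Realty LP, giving 59% + 41% = 100%.
Chain via Wildmere Shipping BV → Slate Partners LP (R1): 87% × 77% × 24% = 16.0776% of Beacon Logistics SA.
Chain via Redpoint Pharma AG → Clearview Services GmbH (R1): 100% × 77% × 38% = 29.26% of Beacon Logistics SA.
Chain via Northgate Realty LP → Ridgefield Ventures LLC (R1): 100% × 85% × 25% = 21.25% of Beacon Logistics SA.
Aggregating (R3): 16.0776% + 29.26% + 21.25% = 66.5876%.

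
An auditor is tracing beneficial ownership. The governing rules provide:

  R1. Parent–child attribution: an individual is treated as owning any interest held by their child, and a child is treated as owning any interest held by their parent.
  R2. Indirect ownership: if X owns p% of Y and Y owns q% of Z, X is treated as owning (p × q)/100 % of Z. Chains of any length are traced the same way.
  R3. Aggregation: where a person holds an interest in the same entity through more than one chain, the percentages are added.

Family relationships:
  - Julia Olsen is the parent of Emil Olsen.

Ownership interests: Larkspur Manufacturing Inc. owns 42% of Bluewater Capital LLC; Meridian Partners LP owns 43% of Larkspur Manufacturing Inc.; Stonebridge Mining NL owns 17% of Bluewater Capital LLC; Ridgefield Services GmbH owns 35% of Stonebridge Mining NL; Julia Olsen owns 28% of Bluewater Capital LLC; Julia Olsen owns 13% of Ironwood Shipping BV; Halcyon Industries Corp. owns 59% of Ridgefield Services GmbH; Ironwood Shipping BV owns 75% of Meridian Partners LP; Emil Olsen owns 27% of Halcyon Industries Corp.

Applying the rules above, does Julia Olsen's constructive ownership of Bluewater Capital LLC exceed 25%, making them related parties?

By parent–child attribution (R1), Julia Olsen is treated as owning Emil Olsen's 27% interest in Halcyon Industries Corp.
Chain via Ironwood Shipping BV → Meridian Partners LP → Larkspur Manufacturing Inc. (R2): 13% × 75% × 43% × 42% = 1.76085% of Bluewater Capital LLC.
Direct interest in Bluewater Capital LLC: 28%.
Chain via Halcyon Industries Corp. → Ridgefield Services GmbH → Stonebridge Mining NL (R2): 27% × 59% × 35% × 17% = 0.947835% of Bluewater Capital LLC.
Aggregating (R3): 1.76085% + 28% + 0.947835% = 30.708685%.
30.708685% exceeds the 25% threshold, so Julia is a related party to Bluewater Capital LLC.

Yes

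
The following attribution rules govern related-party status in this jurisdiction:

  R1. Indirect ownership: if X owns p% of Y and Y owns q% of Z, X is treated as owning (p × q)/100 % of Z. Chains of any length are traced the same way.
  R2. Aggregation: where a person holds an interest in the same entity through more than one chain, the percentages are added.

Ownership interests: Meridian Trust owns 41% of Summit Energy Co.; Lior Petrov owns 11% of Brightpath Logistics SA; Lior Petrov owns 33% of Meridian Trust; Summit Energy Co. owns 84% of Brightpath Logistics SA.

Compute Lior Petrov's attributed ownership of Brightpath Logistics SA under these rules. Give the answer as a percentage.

22.3652%

Chain via Meridian Trust → Summit Energy Co. (R1): 33% × 41% × 84% = 11.3652% of Brightpath Logistics SA.
Direct interest in Brightpath Logistics SA: 11%.
Aggregating (R2): 11.3652% + 11% = 22.3652%.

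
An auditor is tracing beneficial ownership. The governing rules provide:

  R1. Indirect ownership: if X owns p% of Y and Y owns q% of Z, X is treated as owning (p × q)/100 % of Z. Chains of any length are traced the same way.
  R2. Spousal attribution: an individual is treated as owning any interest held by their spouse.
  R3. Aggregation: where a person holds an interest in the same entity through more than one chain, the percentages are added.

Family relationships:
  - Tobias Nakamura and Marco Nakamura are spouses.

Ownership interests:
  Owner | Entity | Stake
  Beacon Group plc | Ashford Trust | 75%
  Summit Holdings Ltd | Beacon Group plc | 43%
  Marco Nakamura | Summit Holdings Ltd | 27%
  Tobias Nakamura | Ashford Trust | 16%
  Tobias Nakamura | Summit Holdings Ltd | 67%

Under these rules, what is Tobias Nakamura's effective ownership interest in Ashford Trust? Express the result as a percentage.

46.315%

By spousal attribution (R2), Tobias Nakamura is treated as also owning Marco Nakamura's interest in Summit Holdings Ltd, giving 67% + 27% = 94%.
Chain via Summit Holdings Ltd → Beacon Group plc (R1): 94% × 43% × 75% = 30.315% of Ashford Trust.
Direct interest in Ashford Trust: 16%.
Aggregating (R3): 30.315% + 16% = 46.315%.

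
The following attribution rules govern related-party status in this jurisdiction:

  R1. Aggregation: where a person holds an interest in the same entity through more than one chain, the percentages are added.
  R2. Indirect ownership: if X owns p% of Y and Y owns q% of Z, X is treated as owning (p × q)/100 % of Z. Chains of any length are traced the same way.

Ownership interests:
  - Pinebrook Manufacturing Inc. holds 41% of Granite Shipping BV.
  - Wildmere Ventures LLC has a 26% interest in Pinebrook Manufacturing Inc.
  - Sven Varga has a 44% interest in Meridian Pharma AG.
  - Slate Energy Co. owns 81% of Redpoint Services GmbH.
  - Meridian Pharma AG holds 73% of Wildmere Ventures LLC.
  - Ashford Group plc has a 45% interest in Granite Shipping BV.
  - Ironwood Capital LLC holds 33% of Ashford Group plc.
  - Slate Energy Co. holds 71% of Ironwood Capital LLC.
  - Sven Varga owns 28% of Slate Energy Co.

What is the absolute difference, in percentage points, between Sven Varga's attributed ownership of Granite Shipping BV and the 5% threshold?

Chain via Meridian Pharma AG → Wildmere Ventures LLC → Pinebrook Manufacturing Inc. (R2): 44% × 73% × 26% × 41% = 3.423992% of Granite Shipping BV.
Chain via Slate Energy Co. → Ironwood Capital LLC → Ashford Group plc (R2): 28% × 71% × 33% × 45% = 2.95218% of Granite Shipping BV.
Aggregating (R1): 3.423992% + 2.95218% = 6.376172%.
6.376172% exceeds the 5% threshold by 1.376172 percentage points.

1.376172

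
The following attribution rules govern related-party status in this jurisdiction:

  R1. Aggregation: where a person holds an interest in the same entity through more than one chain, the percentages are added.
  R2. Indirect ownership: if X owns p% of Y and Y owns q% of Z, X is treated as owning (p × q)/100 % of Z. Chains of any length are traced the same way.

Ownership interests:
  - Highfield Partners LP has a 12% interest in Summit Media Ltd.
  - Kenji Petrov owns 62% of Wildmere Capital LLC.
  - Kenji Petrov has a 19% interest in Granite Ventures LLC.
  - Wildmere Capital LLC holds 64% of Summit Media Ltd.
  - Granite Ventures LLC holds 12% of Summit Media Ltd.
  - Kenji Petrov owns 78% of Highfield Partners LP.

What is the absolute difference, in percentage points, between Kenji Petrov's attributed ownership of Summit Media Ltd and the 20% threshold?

31.32

Chain via Granite Ventures LLC (R2): 19% × 12% = 2.28% of Summit Media Ltd.
Chain via Wildmere Capital LLC (R2): 62% × 64% = 39.68% of Summit Media Ltd.
Chain via Highfield Partners LP (R2): 78% × 12% = 9.36% of Summit Media Ltd.
Aggregating (R1): 2.28% + 39.68% + 9.36% = 51.32%.
51.32% exceeds the 20% threshold by 31.32 percentage points.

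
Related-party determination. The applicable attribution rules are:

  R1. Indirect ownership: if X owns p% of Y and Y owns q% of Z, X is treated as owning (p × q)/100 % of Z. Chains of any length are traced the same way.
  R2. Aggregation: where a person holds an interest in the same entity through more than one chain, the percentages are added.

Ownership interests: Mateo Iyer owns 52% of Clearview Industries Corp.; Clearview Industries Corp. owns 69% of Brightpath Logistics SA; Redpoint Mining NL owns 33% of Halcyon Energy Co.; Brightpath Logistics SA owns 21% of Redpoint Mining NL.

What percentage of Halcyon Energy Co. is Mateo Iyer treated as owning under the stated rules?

Chain via Clearview Industries Corp. → Brightpath Logistics SA → Redpoint Mining NL (R1): 52% × 69% × 21% × 33% = 2.486484% of Halcyon Energy Co.

2.486484%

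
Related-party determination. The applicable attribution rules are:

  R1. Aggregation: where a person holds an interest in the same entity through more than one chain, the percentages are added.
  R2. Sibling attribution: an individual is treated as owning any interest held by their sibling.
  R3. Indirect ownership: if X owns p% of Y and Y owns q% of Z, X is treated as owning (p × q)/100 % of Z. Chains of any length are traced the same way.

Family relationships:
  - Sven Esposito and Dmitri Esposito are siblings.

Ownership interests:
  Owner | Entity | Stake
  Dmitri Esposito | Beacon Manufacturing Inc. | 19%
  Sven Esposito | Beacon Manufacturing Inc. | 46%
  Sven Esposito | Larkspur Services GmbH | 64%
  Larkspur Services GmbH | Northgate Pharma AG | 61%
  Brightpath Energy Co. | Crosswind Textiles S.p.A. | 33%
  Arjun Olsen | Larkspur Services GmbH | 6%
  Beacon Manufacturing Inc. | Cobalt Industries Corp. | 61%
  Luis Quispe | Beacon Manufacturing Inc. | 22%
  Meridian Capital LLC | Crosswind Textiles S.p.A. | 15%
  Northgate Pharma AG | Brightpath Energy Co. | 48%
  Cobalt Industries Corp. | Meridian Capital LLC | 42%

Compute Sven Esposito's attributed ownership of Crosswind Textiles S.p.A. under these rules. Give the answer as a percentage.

By sibling attribution (R2), Sven Esposito is treated as also owning Dmitri Esposito's interest in Beacon Manufacturing Inc, giving 46% + 19% = 65%.
Chain via Larkspur Services GmbH → Northgate Pharma AG → Brightpath Energy Co. (R3): 64% × 61% × 48% × 33% = 6.183936% of Crosswind Textiles S.p.A.
Chain via Beacon Manufacturing Inc. → Cobalt Industries Corp. → Meridian Capital LLC (R3): 65% × 61% × 42% × 15% = 2.49795% of Crosswind Textiles S.p.A.
Aggregating (R1): 6.183936% + 2.49795% = 8.681886%.

8.681886%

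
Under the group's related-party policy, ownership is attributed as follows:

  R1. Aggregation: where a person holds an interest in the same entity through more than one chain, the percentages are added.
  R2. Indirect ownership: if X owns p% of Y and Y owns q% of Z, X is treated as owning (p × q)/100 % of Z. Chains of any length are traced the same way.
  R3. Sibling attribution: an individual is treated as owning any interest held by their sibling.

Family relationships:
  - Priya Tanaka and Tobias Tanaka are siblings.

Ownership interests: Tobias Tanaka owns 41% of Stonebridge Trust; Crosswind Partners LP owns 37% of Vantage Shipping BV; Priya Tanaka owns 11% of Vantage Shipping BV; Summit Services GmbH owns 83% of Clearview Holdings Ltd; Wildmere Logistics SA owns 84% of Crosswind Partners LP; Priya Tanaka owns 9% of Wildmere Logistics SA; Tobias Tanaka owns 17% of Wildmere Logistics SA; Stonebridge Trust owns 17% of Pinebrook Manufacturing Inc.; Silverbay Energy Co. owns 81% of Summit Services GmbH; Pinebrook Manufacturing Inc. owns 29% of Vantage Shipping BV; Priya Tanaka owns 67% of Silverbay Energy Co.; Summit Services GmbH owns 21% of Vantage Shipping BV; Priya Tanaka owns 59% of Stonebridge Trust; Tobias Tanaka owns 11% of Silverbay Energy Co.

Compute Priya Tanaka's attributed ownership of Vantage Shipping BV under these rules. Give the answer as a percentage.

By sibling attribution (R3), Priya Tanaka is treated as also owning Tobias Tanaka's interest in Stonebridge Trust, giving 59% + 41% = 100%.
By sibling attribution (R3), Priya Tanaka is treated as also owning Tobias Tanaka's interest in Wildmere Logistics SA, giving 9% + 17% = 26%.
By sibling attribution (R3), Priya Tanaka is treated as also owning Tobias Tanaka's interest in Silverbay Energy Co, giving 67% + 11% = 78%.
Chain via Stonebridge Trust → Pinebrook Manufacturing Inc. (R2): 100% × 17% × 29% = 4.93% of Vantage Shipping BV.
Chain via Wildmere Logistics SA → Crosswind Partners LP (R2): 26% × 84% × 37% = 8.0808% of Vantage Shipping BV.
Chain via Silverbay Energy Co. → Summit Services GmbH (R2): 78% × 81% × 21% = 13.2678% of Vantage Shipping BV.
Direct interest in Vantage Shipping BV: 11%.
Aggregating (R1): 4.93% + 8.0808% + 13.2678% + 11% = 37.2786%.

37.2786%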